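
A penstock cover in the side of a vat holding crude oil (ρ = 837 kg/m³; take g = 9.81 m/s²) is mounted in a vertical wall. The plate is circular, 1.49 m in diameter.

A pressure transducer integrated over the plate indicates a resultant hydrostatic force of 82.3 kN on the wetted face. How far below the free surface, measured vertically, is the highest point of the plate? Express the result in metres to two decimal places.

d_top ≈ 5.00 m

γ = ρg = 837 × 9.81 / 1000 = 8.21097 kN/m³.
A = π(0.745)² = 1.74366 m².
From F = γ·h_c·A, the centroid depth is h_c = 82.3/(8.21097 × 1.74366) = 5.74835 m.
The centroid is at the centre, 0.745 m below the top of the plate, so the highest point sits at h_top = 5.74835 − 0.745 = 5.00335 m below the surface.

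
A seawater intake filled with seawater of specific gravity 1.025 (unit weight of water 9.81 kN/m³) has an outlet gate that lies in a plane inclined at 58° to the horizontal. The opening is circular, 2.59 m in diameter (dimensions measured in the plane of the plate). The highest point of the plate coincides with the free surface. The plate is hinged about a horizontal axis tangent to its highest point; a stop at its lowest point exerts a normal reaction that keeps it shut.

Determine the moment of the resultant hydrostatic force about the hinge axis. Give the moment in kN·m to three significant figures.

M ≈ 94.2 kN·m

γ = 1.025 × 9.81 = 10.05525 kN/m³.
Let θ = 58° be the plate's angle to the horizontal; measure y along the incline from where the plane meets the free surface. Vertical depth h = y·sinθ with sinθ = 0.848048.
The centroid is at the centre, 1.295 m below the top of the plate, so y_c = 1.295 m and h_c = 1.295 × 0.848048 = 1.09822 m.
A = π(1.295)² = 5.26853 m².
Resultant F = γ·h_c·A = 10.05525 × 1.09822 × 5.26853 = 58.1797 kN.
I_c = πr⁴/4 = π × 1.295⁴/4 = 2.20886 m⁴.
Centre of pressure: y_p = y_c + I_c/(y_c·A) = 1.295 + 2.20886/(1.295 × 5.26853) = 1.295 + 0.323749 = 1.61875 m along the plane.
The resultant acts 1.295 + 0.323749 = 1.61875 m (along the plate) below the hinge at the top edge, so the moment about the hinge is M = F × 1.61875 = 58.1797 × 1.61875 = 94.1784 kN·m.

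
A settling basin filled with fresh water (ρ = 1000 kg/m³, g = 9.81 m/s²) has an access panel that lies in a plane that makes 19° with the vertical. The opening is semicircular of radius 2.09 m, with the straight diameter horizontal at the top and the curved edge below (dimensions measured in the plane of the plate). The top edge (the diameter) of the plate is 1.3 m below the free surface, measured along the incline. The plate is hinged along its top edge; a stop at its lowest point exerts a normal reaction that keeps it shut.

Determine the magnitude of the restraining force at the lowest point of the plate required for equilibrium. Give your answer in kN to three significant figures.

P ≈ 68.4 kN

γ = ρg = 1000 × 9.81 = 9810 N/m³ = 9.81 kN/m³.
The plate makes 19° with the vertical, i.e. θ = 90° − 19° = 71° to the horizontal. Measuring y along the incline from the free-surface line, vertical depth h = y·sinθ with sinθ = 0.945519.
The centroid of a semicircle lies 4r/(3π) = 0.887024 m from the diameter, here below the top edge, so y_c = 1.3 + 0.887024 = 2.18702 m and h_c = 2.18702 × 0.945519 = 2.06787 m.
A = πr²/2 = π × 2.09²/2 = 6.8614 m².
Resultant F = γ·h_c·A = 9.81 × 2.06787 × 6.8614 = 139.189 kN.
I_c = (π/8 − 8/(9π))·r⁴ = 0.109757 × 2.09⁴ = 2.0942 m⁴.
Centre of pressure: y_p = y_c + I_c/(y_c·A) = 2.18702 + 2.0942/(2.18702 × 6.8614) = 2.18702 + 0.139557 = 2.32658 m along the plane.
The resultant acts 0.887024 + 0.139557 = 1.02658 m (along the plate) below the hinge at the top edge, so the moment about the hinge is M = F × 1.02658 = 139.189 × 1.02658 = 142.889 kN·m.
A normal force at the bottom, 2.09 m from the hinge, must supply this moment: P = 142.889/2.09 = 68.3679 kN.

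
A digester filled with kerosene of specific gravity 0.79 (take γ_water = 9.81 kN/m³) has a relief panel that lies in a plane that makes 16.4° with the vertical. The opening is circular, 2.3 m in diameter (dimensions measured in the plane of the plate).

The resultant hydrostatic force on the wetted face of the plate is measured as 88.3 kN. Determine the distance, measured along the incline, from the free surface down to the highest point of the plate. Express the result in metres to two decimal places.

y_top ≈ 1.71 m

γ = 0.79 × 9.81 = 7.7499 kN/m³.
A = π(1.15)² = 4.15476 m².
From F = γ·h_c·A, the centroid depth is h_c = 88.3/(7.7499 × 4.15476) = 2.74232 m.
The plate makes 16.4° with the vertical, i.e. θ = 90° − 16.4° = 73.6° to the horizontal. Measuring y along the incline from the free-surface line, vertical depth h = y·sinθ with sinθ = 0.959314.
Along the incline, y_c = h_c/sinθ = 2.74232/0.959314 = 2.85863 m.
The centroid is at the centre, 1.15 m below the top of the plate, so the highest point sits at y_top = 2.85863 − 1.15 = 1.70863 m along the incline.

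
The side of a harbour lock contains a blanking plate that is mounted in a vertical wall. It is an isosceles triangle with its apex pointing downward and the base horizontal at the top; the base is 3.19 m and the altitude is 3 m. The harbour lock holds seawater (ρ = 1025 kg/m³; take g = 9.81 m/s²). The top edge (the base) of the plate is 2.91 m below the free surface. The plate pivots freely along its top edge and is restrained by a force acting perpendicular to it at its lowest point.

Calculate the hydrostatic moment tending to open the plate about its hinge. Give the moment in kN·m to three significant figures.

γ = ρg = 1025 × 9.81 / 1000 = 10.05525 kN/m³.
With the apex down, the centroid sits h/3 = 3/3 = 1 m below the base (the top edge), so the centroid depth is h_c = 2.91 + 1 = 3.91 m.
A = ½ × 3.19 × 3 = 4.785 m².
Resultant F = γ·h_c·A = 10.05525 × 3.91 × 4.785 = 188.127 kN.
I_c = b·h³/36 = 3.19 × 3³/36 = 2.3925 m⁴.
Centre of pressure: y_p = y_c + I_c/(y_c·A) = 3.91 + 2.3925/(3.91 × 4.785) = 3.91 + 0.127877 = 4.03788 m along the plane.
The resultant acts 1 + 0.127877 = 1.12788 m (along the plate) below the hinge at the top edge, so the moment about the hinge is M = F × 1.12788 = 188.127 × 1.12788 = 212.185 kN·m.

M ≈ 212 kN·m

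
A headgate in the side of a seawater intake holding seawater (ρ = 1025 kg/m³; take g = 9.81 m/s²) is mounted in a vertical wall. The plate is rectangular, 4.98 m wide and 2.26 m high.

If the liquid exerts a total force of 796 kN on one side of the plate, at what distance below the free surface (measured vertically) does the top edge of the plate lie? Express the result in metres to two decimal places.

d_top ≈ 5.90 m

γ = ρg = 1025 × 9.81 / 1000 = 10.05525 kN/m³.
A = 4.98 × 2.26 = 11.2548 m².
From F = γ·h_c·A, the centroid depth is h_c = 796/(10.05525 × 11.2548) = 7.03368 m.
The centroid lies 2.26/2 = 1.13 m below the top edge, so the top edge sits at h_top = 7.03368 − 1.13 = 5.90368 m below the surface.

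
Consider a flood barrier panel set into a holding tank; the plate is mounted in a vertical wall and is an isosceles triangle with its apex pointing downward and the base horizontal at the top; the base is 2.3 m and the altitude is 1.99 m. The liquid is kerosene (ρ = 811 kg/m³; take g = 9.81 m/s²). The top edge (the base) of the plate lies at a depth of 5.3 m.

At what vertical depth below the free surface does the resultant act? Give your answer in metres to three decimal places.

γ = ρg = 811 × 9.81 / 1000 = 7.95591 kN/m³.
With the apex down, the centroid sits h/3 = 1.99/3 = 0.663333 m below the base (the top edge), so the centroid depth is h_c = 5.3 + 0.663333 = 5.96333 m.
A = ½ × 2.3 × 1.99 = 2.2885 m².
Resultant F = γ·h_c·A = 7.95591 × 5.96333 × 2.2885 = 108.575 kN.
I_c = b·h³/36 = 2.3 × 1.99³/36 = 0.503483 m⁴.
Centre of pressure: y_p = y_c + I_c/(y_c·A) = 5.96333 + 0.503483/(5.96333 × 2.2885) = 5.96333 + 0.0368931 = 6.00022 m along the plane.

h_p = 6.000 m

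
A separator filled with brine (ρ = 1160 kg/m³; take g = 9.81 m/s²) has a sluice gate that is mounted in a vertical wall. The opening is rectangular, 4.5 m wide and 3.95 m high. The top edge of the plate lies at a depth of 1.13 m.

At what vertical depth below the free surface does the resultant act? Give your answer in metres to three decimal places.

γ = ρg = 1160 × 9.81 / 1000 = 11.3796 kN/m³.
The centroid lies 3.95/2 = 1.975 m below the top edge, so the centroid depth is h_c = 1.13 + 1.975 = 3.105 m.
A = 4.5 × 3.95 = 17.775 m².
Resultant F = γ·h_c·A = 11.3796 × 3.105 × 17.775 = 628.056 kN.
I_c = b·h³/12 = 4.5 × 3.95³/12 = 23.1112 m⁴.
Centre of pressure: y_p = y_c + I_c/(y_c·A) = 3.105 + 23.1112/(3.105 × 17.775) = 3.105 + 0.418747 = 3.52375 m along the plane.

h_p = 3.524 m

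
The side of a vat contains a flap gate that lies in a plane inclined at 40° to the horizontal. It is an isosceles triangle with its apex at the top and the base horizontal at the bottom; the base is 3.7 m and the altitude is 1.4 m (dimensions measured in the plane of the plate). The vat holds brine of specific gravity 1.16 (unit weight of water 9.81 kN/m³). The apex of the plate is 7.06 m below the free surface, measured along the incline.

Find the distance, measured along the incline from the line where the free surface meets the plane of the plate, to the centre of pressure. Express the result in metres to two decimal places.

γ = 1.16 × 9.81 = 11.3796 kN/m³.
Let θ = 40° be the plate's angle to the horizontal; measure y along the incline from where the plane meets the free surface. Vertical depth h = y·sinθ with sinθ = 0.642788.
With the apex up, the centroid sits 2h/3 = 2 × 1.4/3 = 0.933333 m below the apex, so y_c = 7.06 + 0.933333 = 7.99333 m and h_c = 7.99333 × 0.642788 = 5.13802 m.
A = ½ × 3.7 × 1.4 = 2.59 m².
Resultant F = γ·h_c·A = 11.3796 × 5.13802 × 2.59 = 151.434 kN.
I_c = b·h³/36 = 3.7 × 1.4³/36 = 0.282022 m⁴.
Centre of pressure: y_p = y_c + I_c/(y_c·A) = 7.99333 + 0.282022/(7.99333 × 2.59) = 7.99333 + 0.0136225 = 8.00695 m along the plane.

y_p = 8.01 m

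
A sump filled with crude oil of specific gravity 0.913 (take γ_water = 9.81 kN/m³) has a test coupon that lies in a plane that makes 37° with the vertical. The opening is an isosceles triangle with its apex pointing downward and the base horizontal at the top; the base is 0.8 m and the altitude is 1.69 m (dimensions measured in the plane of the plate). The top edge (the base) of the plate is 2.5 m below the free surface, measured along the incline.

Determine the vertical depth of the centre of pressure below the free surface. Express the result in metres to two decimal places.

h_p = 2.49 m

γ = 0.913 × 9.81 = 8.95653 kN/m³.
The plate makes 37° with the vertical, i.e. θ = 90° − 37° = 53° to the horizontal. Measuring y along the incline from the free-surface line, vertical depth h = y·sinθ with sinθ = 0.798636.
With the apex down, the centroid sits h/3 = 1.69/3 = 0.563333 m below the base (the top edge), so y_c = 2.5 + 0.563333 = 3.06333 m and h_c = 3.06333 × 0.798636 = 2.44649 m.
A = ½ × 0.8 × 1.69 = 0.676 m².
Resultant F = γ·h_c·A = 8.95653 × 2.44649 × 0.676 = 14.8126 kN.
I_c = b·h³/36 = 0.8 × 1.69³/36 = 0.107262 m⁴.
Centre of pressure: y_p = y_c + I_c/(y_c·A) = 3.06333 + 0.107262/(3.06333 × 0.676) = 3.06333 + 0.0517971 = 3.11513 m along the plane.
Vertically, h_p = y_p·sinθ = 3.11513 × 0.798636 = 2.48785 m.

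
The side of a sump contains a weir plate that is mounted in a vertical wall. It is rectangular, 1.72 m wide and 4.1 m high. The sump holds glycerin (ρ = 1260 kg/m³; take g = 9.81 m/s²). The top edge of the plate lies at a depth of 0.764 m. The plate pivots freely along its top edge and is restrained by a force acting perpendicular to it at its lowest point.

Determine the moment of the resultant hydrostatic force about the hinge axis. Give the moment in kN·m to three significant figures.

M ≈ 625 kN·m

γ = ρg = 1260 × 9.81 / 1000 = 12.3606 kN/m³.
The centroid lies 4.1/2 = 2.05 m below the top edge, so the centroid depth is h_c = 0.764 + 2.05 = 2.814 m.
A = 1.72 × 4.1 = 7.052 m².
Resultant F = γ·h_c·A = 12.3606 × 2.814 × 7.052 = 245.288 kN.
I_c = b·h³/12 = 1.72 × 4.1³/12 = 9.87868 m⁴.
Centre of pressure: y_p = y_c + I_c/(y_c·A) = 2.814 + 9.87868/(2.814 × 7.052) = 2.814 + 0.497809 = 3.31181 m along the plane.
The resultant acts 2.05 + 0.497809 = 2.54781 m (along the plate) below the hinge at the top edge, so the moment about the hinge is M = F × 2.54781 = 245.288 × 2.54781 = 624.947 kN·m.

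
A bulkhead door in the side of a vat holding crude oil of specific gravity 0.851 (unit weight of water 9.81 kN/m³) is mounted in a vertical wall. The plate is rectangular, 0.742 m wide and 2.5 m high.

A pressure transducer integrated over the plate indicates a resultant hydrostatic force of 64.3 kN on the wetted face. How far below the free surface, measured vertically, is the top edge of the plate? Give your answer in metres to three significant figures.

d_top ≈ 2.90 m

γ = 0.851 × 9.81 = 8.34831 kN/m³.
A = 0.742 × 2.5 = 1.855 m².
From F = γ·h_c·A, the centroid depth is h_c = 64.3/(8.34831 × 1.855) = 4.15211 m.
The centroid lies 2.5/2 = 1.25 m below the top edge, so the top edge sits at h_top = 4.15211 − 1.25 = 2.90211 m below the surface.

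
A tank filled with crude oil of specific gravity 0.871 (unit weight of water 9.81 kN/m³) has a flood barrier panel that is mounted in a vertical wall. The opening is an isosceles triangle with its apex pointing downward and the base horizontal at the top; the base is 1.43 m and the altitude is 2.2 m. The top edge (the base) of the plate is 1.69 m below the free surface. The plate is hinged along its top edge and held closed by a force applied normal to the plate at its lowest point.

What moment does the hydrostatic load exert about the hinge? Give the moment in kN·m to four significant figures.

M ≈ 27.50 kN·m

γ = 0.871 × 9.81 = 8.54451 kN/m³.
With the apex down, the centroid sits h/3 = 2.2/3 = 0.733333 m below the base (the top edge), so the centroid depth is h_c = 1.69 + 0.733333 = 2.42333 m.
A = ½ × 1.43 × 2.2 = 1.573 m².
Resultant F = γ·h_c·A = 8.54451 × 2.42333 × 1.573 = 32.5708 kN.
I_c = b·h³/36 = 1.43 × 2.2³/36 = 0.422962 m⁴.
Centre of pressure: y_p = y_c + I_c/(y_c·A) = 2.42333 + 0.422962/(2.42333 × 1.573) = 2.42333 + 0.110958 = 2.53429 m along the plane.
The resultant acts 0.733333 + 0.110958 = 0.844291 m (along the plate) below the hinge at the top edge, so the moment about the hinge is M = F × 0.844291 = 32.5708 × 0.844291 = 27.4992 kN·m.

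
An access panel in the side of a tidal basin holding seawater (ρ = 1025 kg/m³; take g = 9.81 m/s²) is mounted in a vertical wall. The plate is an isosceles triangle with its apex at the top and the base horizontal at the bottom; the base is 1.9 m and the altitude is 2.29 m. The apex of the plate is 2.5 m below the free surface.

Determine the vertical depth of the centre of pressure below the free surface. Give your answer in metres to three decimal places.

γ = ρg = 1025 × 9.81 / 1000 = 10.05525 kN/m³.
With the apex up, the centroid sits 2h/3 = 2 × 2.29/3 = 1.52667 m below the apex, so the centroid depth is h_c = 2.5 + 1.52667 = 4.02667 m.
A = ½ × 1.9 × 2.29 = 2.1755 m².
Resultant F = γ·h_c·A = 10.05525 × 4.02667 × 2.1755 = 88.0842 kN.
I_c = b·h³/36 = 1.9 × 2.29³/36 = 0.633808 m⁴.
Centre of pressure: y_p = y_c + I_c/(y_c·A) = 4.02667 + 0.633808/(4.02667 × 2.1755) = 4.02667 + 0.0723523 = 4.09902 m along the plane.

h_p = 4.099 m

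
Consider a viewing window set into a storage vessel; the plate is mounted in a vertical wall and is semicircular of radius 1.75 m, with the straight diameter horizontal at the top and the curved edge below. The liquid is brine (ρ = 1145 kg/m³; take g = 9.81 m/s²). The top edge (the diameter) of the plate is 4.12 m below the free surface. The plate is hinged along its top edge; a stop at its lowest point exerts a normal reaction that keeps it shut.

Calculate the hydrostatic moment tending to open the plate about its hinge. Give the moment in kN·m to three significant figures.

M ≈ 207 kN·m

γ = ρg = 1145 × 9.81 / 1000 = 11.23245 kN/m³.
The centroid of a semicircle lies 4r/(3π) = 0.742723 m from the diameter, here below the top edge, so the centroid depth is h_c = 4.12 + 0.742723 = 4.86272 m.
A = πr²/2 = π × 1.75²/2 = 4.81056 m².
Resultant F = γ·h_c·A = 11.23245 × 4.86272 × 4.81056 = 262.754 kN.
I_c = (π/8 − 8/(9π))·r⁴ = 0.109757 × 1.75⁴ = 1.0294 m⁴.
Centre of pressure: y_p = y_c + I_c/(y_c·A) = 4.86272 + 1.0294/(4.86272 × 4.81056) = 4.86272 + 0.0440057 = 4.90673 m along the plane.
The resultant acts 0.742723 + 0.0440057 = 0.786729 m (along the plate) below the hinge at the top edge, so the moment about the hinge is M = F × 0.786729 = 262.754 × 0.786729 = 206.716 kN·m.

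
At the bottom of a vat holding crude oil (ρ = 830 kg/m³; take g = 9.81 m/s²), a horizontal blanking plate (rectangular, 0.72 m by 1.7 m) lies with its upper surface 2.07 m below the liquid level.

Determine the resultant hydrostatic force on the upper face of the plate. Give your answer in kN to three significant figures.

F ≈ 20.6 kN

γ = ρg = 830 × 9.81 / 1000 = 8.1423 kN/m³.
The plate is horizontal, so pressure is uniform at p = γ·h = 8.1423 × 2.07 = 16.8546 kN/m².
A = 0.72 × 1.7 = 1.224 m².
F = p·A = 16.8546 × 1.224 = 20.63 kN.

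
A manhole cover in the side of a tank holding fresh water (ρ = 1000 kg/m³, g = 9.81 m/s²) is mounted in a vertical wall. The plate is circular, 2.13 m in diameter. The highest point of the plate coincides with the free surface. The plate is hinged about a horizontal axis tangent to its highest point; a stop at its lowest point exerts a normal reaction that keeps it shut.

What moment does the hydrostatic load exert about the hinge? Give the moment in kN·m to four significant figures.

γ = ρg = 1000 × 9.81 = 9810 N/m³ = 9.81 kN/m³.
The centroid is at the centre, 1.065 m below the top of the plate, so the centroid depth is h_c = 1.065 m.
A = π(1.065)² = 3.56327 m².
Resultant F = γ·h_c·A = 9.81 × 1.065 × 3.56327 = 37.2278 kN.
I_c = πr⁴/4 = π × 1.065⁴/4 = 1.01039 m⁴.
Centre of pressure: y_p = y_c + I_c/(y_c·A) = 1.065 + 1.01039/(1.065 × 3.56327) = 1.065 + 0.266251 = 1.33125 m along the plane.
The resultant acts 1.065 + 0.266251 = 1.33125 m (along the plate) below the hinge at the top edge, so the moment about the hinge is M = F × 1.33125 = 37.2278 × 1.33125 = 49.5595 kN·m.

M ≈ 49.56 kN·m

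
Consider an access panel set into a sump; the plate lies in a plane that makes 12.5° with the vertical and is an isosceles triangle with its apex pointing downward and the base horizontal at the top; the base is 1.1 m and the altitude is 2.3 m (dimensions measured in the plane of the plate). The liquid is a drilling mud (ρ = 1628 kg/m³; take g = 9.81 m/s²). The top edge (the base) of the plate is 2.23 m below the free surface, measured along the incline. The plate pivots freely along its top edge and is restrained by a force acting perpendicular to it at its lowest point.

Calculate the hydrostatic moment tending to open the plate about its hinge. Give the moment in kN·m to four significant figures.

M ≈ 51.11 kN·m

γ = ρg = 1628 × 9.81 / 1000 = 15.97068 kN/m³.
The plate makes 12.5° with the vertical, i.e. θ = 90° − 12.5° = 77.5° to the horizontal. Measuring y along the incline from the free-surface line, vertical depth h = y·sinθ with sinθ = 0.976296.
With the apex down, the centroid sits h/3 = 2.3/3 = 0.766667 m below the base (the top edge), so y_c = 2.23 + 0.766667 = 2.99667 m and h_c = 2.99667 × 0.976296 = 2.92564 m.
A = ½ × 1.1 × 2.3 = 1.265 m².
Resultant F = γ·h_c·A = 15.97068 × 2.92564 × 1.265 = 59.1064 kN.
I_c = b·h³/36 = 1.1 × 2.3³/36 = 0.371769 m⁴.
Centre of pressure: y_p = y_c + I_c/(y_c·A) = 2.99667 + 0.371769/(2.99667 × 1.265) = 2.99667 + 0.0980717 = 3.09474 m along the plane.
The resultant acts 0.766667 + 0.0980717 = 0.864739 m (along the plate) below the hinge at the top edge, so the moment about the hinge is M = F × 0.864739 = 59.1064 × 0.864739 = 51.1116 kN·m.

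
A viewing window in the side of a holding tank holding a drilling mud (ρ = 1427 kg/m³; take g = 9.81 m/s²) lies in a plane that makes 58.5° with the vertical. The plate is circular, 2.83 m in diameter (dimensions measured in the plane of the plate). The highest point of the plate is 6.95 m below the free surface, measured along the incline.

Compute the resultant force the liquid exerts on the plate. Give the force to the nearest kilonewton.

γ = ρg = 1427 × 9.81 / 1000 = 13.99887 kN/m³.
The plate makes 58.5° with the vertical, i.e. θ = 90° − 58.5° = 31.5° to the horizontal. Measuring y along the incline from the free-surface line, vertical depth h = y·sinθ with sinθ = 0.522499.
The centroid is at the centre, 1.415 m below the top of the plate, so y_c = 6.95 + 1.415 = 8.365 m and h_c = 8.365 × 0.522499 = 4.3707 m.
A = π(1.415)² = 6.29018 m².
Resultant F = γ·h_c·A = 13.99887 × 4.3707 × 6.29018 = 384.864 kN.

F ≈ 385 kN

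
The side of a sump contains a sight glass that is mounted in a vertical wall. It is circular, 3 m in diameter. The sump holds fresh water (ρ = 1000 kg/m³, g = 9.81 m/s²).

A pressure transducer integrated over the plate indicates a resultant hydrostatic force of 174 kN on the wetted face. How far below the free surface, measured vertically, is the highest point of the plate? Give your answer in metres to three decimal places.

d_top ≈ 1.009 m

γ = ρg = 1000 × 9.81 = 9810 N/m³ = 9.81 kN/m³.
A = π(1.5)² = 7.06858 m².
From F = γ·h_c·A, the centroid depth is h_c = 174/(9.81 × 7.06858) = 2.50927 m.
The centroid is at the centre, 1.5 m below the top of the plate, so the highest point sits at h_top = 2.50927 − 1.5 = 1.00927 m below the surface.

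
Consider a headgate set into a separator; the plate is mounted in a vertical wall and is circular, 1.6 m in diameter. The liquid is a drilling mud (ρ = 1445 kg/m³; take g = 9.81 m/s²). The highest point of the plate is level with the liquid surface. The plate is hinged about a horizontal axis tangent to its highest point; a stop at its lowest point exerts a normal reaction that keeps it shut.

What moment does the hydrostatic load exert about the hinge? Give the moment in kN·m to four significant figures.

γ = ρg = 1445 × 9.81 / 1000 = 14.17545 kN/m³.
The centroid is at the centre, 0.8 m below the top of the plate, so the centroid depth is h_c = 0.8 m.
A = π(0.8)² = 2.01062 m².
Resultant F = γ·h_c·A = 14.17545 × 0.8 × 2.01062 = 22.8012 kN.
I_c = πr⁴/4 = π × 0.8⁴/4 = 0.321699 m⁴.
Centre of pressure: y_p = y_c + I_c/(y_c·A) = 0.8 + 0.321699/(0.8 × 2.01062) = 0.8 + 0.2 = 1 m along the plane.
The resultant acts 0.8 + 0.2 = 1 m (along the plate) below the hinge at the top edge, so the moment about the hinge is M = F × 1 = 22.8012 × 1 = 22.8012 kN·m.

M ≈ 22.80 kN·m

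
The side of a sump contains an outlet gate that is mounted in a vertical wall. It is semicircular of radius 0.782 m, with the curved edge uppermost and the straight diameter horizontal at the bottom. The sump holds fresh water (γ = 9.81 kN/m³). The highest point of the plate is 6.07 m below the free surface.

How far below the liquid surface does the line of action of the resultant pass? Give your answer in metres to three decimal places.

h_p = 6.527 m

γ = 9.81 kN/m³.
The centroid lies 4r/(3π) = 0.331891 m above the diameter, so r − 4r/(3π) = 0.782 − 0.331891 = 0.450109 m below the topmost point, so the centroid depth is h_c = 6.07 + 0.450109 = 6.52011 m.
A = πr²/2 = π × 0.782²/2 = 0.96058 m².
Resultant F = γ·h_c·A = 9.81 × 6.52011 × 0.96058 = 61.4409 kN.
I_c = (π/8 − 8/(9π))·r⁴ = 0.109757 × 0.782⁴ = 0.0410449 m⁴.
Centre of pressure: y_p = y_c + I_c/(y_c·A) = 6.52011 + 0.0410449/(6.52011 × 0.96058) = 6.52011 + 0.00655346 = 6.52666 m along the plane.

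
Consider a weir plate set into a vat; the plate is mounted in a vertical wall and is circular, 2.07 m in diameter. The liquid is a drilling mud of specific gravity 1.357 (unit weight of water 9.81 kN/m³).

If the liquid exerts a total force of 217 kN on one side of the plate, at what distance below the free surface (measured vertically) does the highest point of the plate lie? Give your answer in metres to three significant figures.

d_top ≈ 3.81 m

γ = 1.357 × 9.81 = 13.31217 kN/m³.
A = π(1.035)² = 3.36535 m².
From F = γ·h_c·A, the centroid depth is h_c = 217/(13.31217 × 3.36535) = 4.84374 m.
The centroid is at the centre, 1.035 m below the top of the plate, so the highest point sits at h_top = 4.84374 − 1.035 = 3.80874 m below the surface.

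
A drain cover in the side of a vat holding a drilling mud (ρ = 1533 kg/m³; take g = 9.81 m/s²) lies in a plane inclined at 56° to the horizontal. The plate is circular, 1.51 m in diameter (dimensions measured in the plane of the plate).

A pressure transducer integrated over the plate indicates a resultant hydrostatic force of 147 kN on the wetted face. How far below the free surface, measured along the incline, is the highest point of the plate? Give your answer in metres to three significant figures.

y_top ≈ 5.83 m

γ = ρg = 1533 × 9.81 / 1000 = 15.03873 kN/m³.
A = π(0.755)² = 1.79079 m².
From F = γ·h_c·A, the centroid depth is h_c = 147/(15.03873 × 1.79079) = 5.45835 m.
Let θ = 56° be the plate's angle to the horizontal; measure y along the incline from where the plane meets the free surface. Vertical depth h = y·sinθ with sinθ = 0.829038.
Along the incline, y_c = h_c/sinθ = 5.45835/0.829038 = 6.58396 m.
The centroid is at the centre, 0.755 m below the top of the plate, so the highest point sits at y_top = 6.58396 − 0.755 = 5.82896 m along the incline.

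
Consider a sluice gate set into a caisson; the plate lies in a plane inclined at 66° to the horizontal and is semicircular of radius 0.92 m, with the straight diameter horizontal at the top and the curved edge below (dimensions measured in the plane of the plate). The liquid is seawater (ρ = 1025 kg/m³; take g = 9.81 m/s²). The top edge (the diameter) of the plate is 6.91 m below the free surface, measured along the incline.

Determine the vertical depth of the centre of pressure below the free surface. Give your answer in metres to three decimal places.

γ = ρg = 1025 × 9.81 / 1000 = 10.05525 kN/m³.
Let θ = 66° be the plate's angle to the horizontal; measure y along the incline from where the plane meets the free surface. Vertical depth h = y·sinθ with sinθ = 0.913545.
The centroid of a semicircle lies 4r/(3π) = 0.39046 m from the diameter, here below the top edge, so y_c = 6.91 + 0.39046 = 7.30046 m and h_c = 7.30046 × 0.913545 = 6.6693 m.
A = πr²/2 = π × 0.92²/2 = 1.32952 m².
Resultant F = γ·h_c·A = 10.05525 × 6.6693 × 1.32952 = 89.1596 kN.
I_c = (π/8 − 8/(9π))·r⁴ = 0.109757 × 0.92⁴ = 0.0786291 m⁴.
Centre of pressure: y_p = y_c + I_c/(y_c·A) = 7.30046 + 0.0786291/(7.30046 × 1.32952) = 7.30046 + 0.00810099 = 7.30856 m along the plane.
Vertically, h_p = y_p·sinθ = 7.30856 × 0.913545 = 6.6767 m.

h_p = 6.677 m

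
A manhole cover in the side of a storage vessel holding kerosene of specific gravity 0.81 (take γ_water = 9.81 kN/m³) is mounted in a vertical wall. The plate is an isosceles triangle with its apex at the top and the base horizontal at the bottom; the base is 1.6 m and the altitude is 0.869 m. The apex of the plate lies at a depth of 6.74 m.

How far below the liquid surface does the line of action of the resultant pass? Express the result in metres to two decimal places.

h_p = 7.33 m

γ = 0.81 × 9.81 = 7.9461 kN/m³.
With the apex up, the centroid sits 2h/3 = 2 × 0.869/3 = 0.579333 m below the apex, so the centroid depth is h_c = 6.74 + 0.579333 = 7.31933 m.
A = ½ × 1.6 × 0.869 = 0.6952 m².
Resultant F = γ·h_c·A = 7.9461 × 7.31933 × 0.6952 = 40.4329 kN.
I_c = b·h³/36 = 1.6 × 0.869³/36 = 0.029166 m⁴.
Centre of pressure: y_p = y_c + I_c/(y_c·A) = 7.31933 + 0.029166/(7.31933 × 0.6952) = 7.31933 + 0.00573186 = 7.32506 m along the plane.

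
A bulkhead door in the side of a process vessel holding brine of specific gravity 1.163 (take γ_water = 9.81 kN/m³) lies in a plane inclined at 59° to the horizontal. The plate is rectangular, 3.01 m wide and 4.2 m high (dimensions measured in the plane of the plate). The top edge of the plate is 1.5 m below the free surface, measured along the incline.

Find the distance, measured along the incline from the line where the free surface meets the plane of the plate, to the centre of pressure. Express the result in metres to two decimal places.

γ = 1.163 × 9.81 = 11.40903 kN/m³.
Let θ = 59° be the plate's angle to the horizontal; measure y along the incline from where the plane meets the free surface. Vertical depth h = y·sinθ with sinθ = 0.857167.
The centroid lies 4.2/2 = 2.1 m below the top edge, so y_c = 1.5 + 2.1 = 3.6 m and h_c = 3.6 × 0.857167 = 3.0858 m.
A = 3.01 × 4.2 = 12.642 m².
Resultant F = γ·h_c·A = 11.40903 × 3.0858 × 12.642 = 445.074 kN.
I_c = b·h³/12 = 3.01 × 4.2³/12 = 18.5837 m⁴.
Centre of pressure: y_p = y_c + I_c/(y_c·A) = 3.6 + 18.5837/(3.6 × 12.642) = 3.6 + 0.408332 = 4.00833 m along the plane.

y_p = 4.01 m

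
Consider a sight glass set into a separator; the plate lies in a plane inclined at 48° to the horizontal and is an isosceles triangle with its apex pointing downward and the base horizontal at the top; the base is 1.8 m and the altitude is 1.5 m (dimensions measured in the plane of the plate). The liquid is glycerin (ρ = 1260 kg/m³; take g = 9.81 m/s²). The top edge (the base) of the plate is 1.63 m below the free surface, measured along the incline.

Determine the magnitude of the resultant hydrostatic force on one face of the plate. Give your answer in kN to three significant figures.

F ≈ 26.4 kN

γ = ρg = 1260 × 9.81 / 1000 = 12.3606 kN/m³.
Let θ = 48° be the plate's angle to the horizontal; measure y along the incline from where the plane meets the free surface. Vertical depth h = y·sinθ with sinθ = 0.743145.
With the apex down, the centroid sits h/3 = 1.5/3 = 0.5 m below the base (the top edge), so y_c = 1.63 + 0.5 = 2.13 m and h_c = 2.13 × 0.743145 = 1.5829 m.
A = ½ × 1.8 × 1.5 = 1.35 m².
Resultant F = γ·h_c·A = 12.3606 × 1.5829 × 1.35 = 26.4136 kN.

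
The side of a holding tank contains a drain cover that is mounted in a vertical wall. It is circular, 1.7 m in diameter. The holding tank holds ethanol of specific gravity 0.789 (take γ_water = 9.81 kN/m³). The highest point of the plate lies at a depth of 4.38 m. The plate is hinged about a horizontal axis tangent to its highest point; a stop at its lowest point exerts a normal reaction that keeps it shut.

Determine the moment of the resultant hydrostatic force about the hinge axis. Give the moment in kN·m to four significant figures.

M ≈ 81.27 kN·m

γ = 0.789 × 9.81 = 7.74009 kN/m³.
The centroid is at the centre, 0.85 m below the top of the plate, so the centroid depth is h_c = 4.38 + 0.85 = 5.23 m.
A = π(0.85)² = 2.2698 m².
Resultant F = γ·h_c·A = 7.74009 × 5.23 × 2.2698 = 91.883 kN.
I_c = πr⁴/4 = π × 0.85⁴/4 = 0.409983 m⁴.
Centre of pressure: y_p = y_c + I_c/(y_c·A) = 5.23 + 0.409983/(5.23 × 2.2698) = 5.23 + 0.0345364 = 5.26454 m along the plane.
The resultant acts 0.85 + 0.0345364 = 0.884536 m (along the plate) below the hinge at the top edge, so the moment about the hinge is M = F × 0.884536 = 91.883 × 0.884536 = 81.2738 kN·m.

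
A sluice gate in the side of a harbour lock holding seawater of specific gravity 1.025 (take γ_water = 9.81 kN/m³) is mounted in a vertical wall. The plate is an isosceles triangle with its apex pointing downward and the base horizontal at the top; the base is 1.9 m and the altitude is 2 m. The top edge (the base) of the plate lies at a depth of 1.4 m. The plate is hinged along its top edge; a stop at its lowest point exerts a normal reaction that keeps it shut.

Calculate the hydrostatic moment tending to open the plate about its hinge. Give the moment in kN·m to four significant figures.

M ≈ 30.57 kN·m

γ = 1.025 × 9.81 = 10.05525 kN/m³.
With the apex down, the centroid sits h/3 = 2/3 = 0.666667 m below the base (the top edge), so the centroid depth is h_c = 1.4 + 0.666667 = 2.06667 m.
A = ½ × 1.9 × 2 = 1.9 m².
Resultant F = γ·h_c·A = 10.05525 × 2.06667 × 1.9 = 39.4837 kN.
I_c = b·h³/36 = 1.9 × 2³/36 = 0.422222 m⁴.
Centre of pressure: y_p = y_c + I_c/(y_c·A) = 2.06667 + 0.422222/(2.06667 × 1.9) = 2.06667 + 0.107527 = 2.1742 m along the plane.
The resultant acts 0.666667 + 0.107527 = 0.774194 m (along the plate) below the hinge at the top edge, so the moment about the hinge is M = F × 0.774194 = 39.4837 × 0.774194 = 30.568 kN·m.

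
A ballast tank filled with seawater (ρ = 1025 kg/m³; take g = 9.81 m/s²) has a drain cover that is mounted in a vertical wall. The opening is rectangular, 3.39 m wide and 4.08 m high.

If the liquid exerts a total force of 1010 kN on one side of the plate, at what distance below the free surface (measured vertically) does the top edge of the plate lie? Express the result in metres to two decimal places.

d_top ≈ 5.22 m

γ = ρg = 1025 × 9.81 / 1000 = 10.05525 kN/m³.
A = 3.39 × 4.08 = 13.8312 m².
From F = γ·h_c·A, the centroid depth is h_c = 1010/(10.05525 × 13.8312) = 7.26221 m.
The centroid lies 4.08/2 = 2.04 m below the top edge, so the top edge sits at h_top = 7.26221 − 2.04 = 5.22221 m below the surface.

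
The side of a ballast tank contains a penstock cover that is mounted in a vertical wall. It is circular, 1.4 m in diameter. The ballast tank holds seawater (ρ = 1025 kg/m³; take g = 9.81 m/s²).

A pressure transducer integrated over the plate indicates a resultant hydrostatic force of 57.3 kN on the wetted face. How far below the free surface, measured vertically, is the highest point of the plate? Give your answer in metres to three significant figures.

d_top ≈ 3.00 m

γ = ρg = 1025 × 9.81 / 1000 = 10.05525 kN/m³.
A = π(0.7)² = 1.53938 m².
From F = γ·h_c·A, the centroid depth is h_c = 57.3/(10.05525 × 1.53938) = 3.70183 m.
The centroid is at the centre, 0.7 m below the top of the plate, so the highest point sits at h_top = 3.70183 − 0.7 = 3.00183 m below the surface.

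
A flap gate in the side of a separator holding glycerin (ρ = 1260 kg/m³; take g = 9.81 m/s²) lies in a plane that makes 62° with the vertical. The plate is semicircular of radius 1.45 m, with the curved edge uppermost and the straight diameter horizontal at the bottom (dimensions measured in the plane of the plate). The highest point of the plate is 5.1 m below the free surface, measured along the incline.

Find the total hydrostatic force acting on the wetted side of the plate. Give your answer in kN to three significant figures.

F ≈ 114 kN

γ = ρg = 1260 × 9.81 / 1000 = 12.3606 kN/m³.
The plate makes 62° with the vertical, i.e. θ = 90° − 62° = 28° to the horizontal. Measuring y along the incline from the free-surface line, vertical depth h = y·sinθ with sinθ = 0.469472.
The centroid lies 4r/(3π) = 0.615399 m above the diameter, so r − 4r/(3π) = 1.45 − 0.615399 = 0.834601 m below the topmost point, so y_c = 5.1 + 0.834601 = 5.9346 m and h_c = 5.9346 × 0.469472 = 2.78613 m.
A = πr²/2 = π × 1.45²/2 = 3.3026 m².
Resultant F = γ·h_c·A = 12.3606 × 2.78613 × 3.3026 = 113.736 kN.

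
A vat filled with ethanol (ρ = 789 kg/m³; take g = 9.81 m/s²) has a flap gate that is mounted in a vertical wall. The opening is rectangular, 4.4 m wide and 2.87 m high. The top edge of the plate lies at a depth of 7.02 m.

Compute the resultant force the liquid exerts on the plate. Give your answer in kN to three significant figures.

F ≈ 826 kN

γ = ρg = 789 × 9.81 / 1000 = 7.74009 kN/m³.
The centroid lies 2.87/2 = 1.435 m below the top edge, so the centroid depth is h_c = 7.02 + 1.435 = 8.455 m.
A = 4.4 × 2.87 = 12.628 m².
Resultant F = γ·h_c·A = 7.74009 × 8.455 × 12.628 = 826.407 kN.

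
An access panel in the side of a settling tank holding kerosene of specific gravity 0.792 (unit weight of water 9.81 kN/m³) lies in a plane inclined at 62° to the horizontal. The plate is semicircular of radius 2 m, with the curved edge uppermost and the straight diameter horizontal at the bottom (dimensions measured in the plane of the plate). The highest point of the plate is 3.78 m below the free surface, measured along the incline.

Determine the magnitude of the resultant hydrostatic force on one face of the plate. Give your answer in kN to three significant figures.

γ = 0.792 × 9.81 = 7.76952 kN/m³.
Let θ = 62° be the plate's angle to the horizontal; measure y along the incline from where the plane meets the free surface. Vertical depth h = y·sinθ with sinθ = 0.882948.
The centroid lies 4r/(3π) = 0.848826 m above the diameter, so r − 4r/(3π) = 2 − 0.848826 = 1.15117 m below the topmost point, so y_c = 3.78 + 1.15117 = 4.93117 m and h_c = 4.93117 × 0.882948 = 4.35397 m.
A = πr²/2 = π × 2²/2 = 6.28319 m².
Resultant F = γ·h_c·A = 7.76952 × 4.35397 × 6.28319 = 212.549 kN.

F ≈ 213 kN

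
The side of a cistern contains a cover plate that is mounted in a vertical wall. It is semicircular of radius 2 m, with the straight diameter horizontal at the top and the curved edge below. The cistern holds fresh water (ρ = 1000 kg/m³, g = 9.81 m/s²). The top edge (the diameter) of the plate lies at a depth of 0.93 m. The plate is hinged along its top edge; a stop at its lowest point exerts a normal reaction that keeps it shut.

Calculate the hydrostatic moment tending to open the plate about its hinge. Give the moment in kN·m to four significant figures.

M ≈ 110.3 kN·m

γ = ρg = 1000 × 9.81 = 9810 N/m³ = 9.81 kN/m³.
The centroid of a semicircle lies 4r/(3π) = 0.848826 m from the diameter, here below the top edge, so the centroid depth is h_c = 0.93 + 0.848826 = 1.77883 m.
A = πr²/2 = π × 2²/2 = 6.28319 m².
Resultant F = γ·h_c·A = 9.81 × 1.77883 × 6.28319 = 109.644 kN.
I_c = (π/8 − 8/(9π))·r⁴ = 0.109757 × 2⁴ = 1.75611 m⁴.
Centre of pressure: y_p = y_c + I_c/(y_c·A) = 1.77883 + 1.75611/(1.77883 × 6.28319) = 1.77883 + 0.157122 = 1.93595 m along the plane.
The resultant acts 0.848826 + 0.157122 = 1.00595 m (along the plate) below the hinge at the top edge, so the moment about the hinge is M = F × 1.00595 = 109.644 × 1.00595 = 110.296 kN·m.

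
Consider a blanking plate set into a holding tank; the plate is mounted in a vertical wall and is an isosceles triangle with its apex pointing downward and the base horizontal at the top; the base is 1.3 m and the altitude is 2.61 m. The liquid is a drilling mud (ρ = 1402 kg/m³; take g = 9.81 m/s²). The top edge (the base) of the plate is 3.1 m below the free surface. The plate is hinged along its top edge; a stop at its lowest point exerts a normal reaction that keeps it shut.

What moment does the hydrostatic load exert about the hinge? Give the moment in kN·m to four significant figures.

γ = ρg = 1402 × 9.81 / 1000 = 13.75362 kN/m³.
With the apex down, the centroid sits h/3 = 2.61/3 = 0.87 m below the base (the top edge), so the centroid depth is h_c = 3.1 + 0.87 = 3.97 m.
A = ½ × 1.3 × 2.61 = 1.6965 m².
Resultant F = γ·h_c·A = 13.75362 × 3.97 × 1.6965 = 92.6321 kN.
I_c = b·h³/36 = 1.3 × 2.61³/36 = 0.64204 m⁴.
Centre of pressure: y_p = y_c + I_c/(y_c·A) = 3.97 + 0.64204/(3.97 × 1.6965) = 3.97 + 0.0953274 = 4.06533 m along the plane.
The resultant acts 0.87 + 0.0953274 = 0.965327 m (along the plate) below the hinge at the top edge, so the moment about the hinge is M = F × 0.965327 = 92.6321 × 0.965327 = 89.4203 kN·m.

M ≈ 89.42 kN·m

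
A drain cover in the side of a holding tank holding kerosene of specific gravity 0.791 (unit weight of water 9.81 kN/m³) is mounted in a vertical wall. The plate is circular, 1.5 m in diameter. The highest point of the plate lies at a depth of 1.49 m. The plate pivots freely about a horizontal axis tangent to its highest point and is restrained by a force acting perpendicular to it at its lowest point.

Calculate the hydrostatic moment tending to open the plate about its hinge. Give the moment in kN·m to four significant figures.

γ = 0.791 × 9.81 = 7.75971 kN/m³.
The centroid is at the centre, 0.75 m below the top of the plate, so the centroid depth is h_c = 1.49 + 0.75 = 2.24 m.
A = π(0.75)² = 1.76715 m².
Resultant F = γ·h_c·A = 7.75971 × 2.24 × 1.76715 = 30.7162 kN.
I_c = πr⁴/4 = π × 0.75⁴/4 = 0.248505 m⁴.
Centre of pressure: y_p = y_c + I_c/(y_c·A) = 2.24 + 0.248505/(2.24 × 1.76715) = 2.24 + 0.0627789 = 2.30278 m along the plane.
The resultant acts 0.75 + 0.0627789 = 0.812779 m (along the plate) below the hinge at the top edge, so the moment about the hinge is M = F × 0.812779 = 30.7162 × 0.812779 = 24.9655 kN·m.

M ≈ 24.97 kN·m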